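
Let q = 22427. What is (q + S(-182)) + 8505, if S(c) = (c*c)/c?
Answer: 30750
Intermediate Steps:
S(c) = c (S(c) = c²/c = c)
(q + S(-182)) + 8505 = (22427 - 182) + 8505 = 22245 + 8505 = 30750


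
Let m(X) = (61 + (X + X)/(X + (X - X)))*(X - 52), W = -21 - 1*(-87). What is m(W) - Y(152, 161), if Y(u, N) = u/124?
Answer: 27304/31 ≈ 880.77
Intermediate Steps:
Y(u, N) = u/124 (Y(u, N) = u*(1/124) = u/124)
W = 66 (W = -21 + 87 = 66)
m(X) = -3276 + 63*X (m(X) = (61 + (2*X)/(X + 0))*(-52 + X) = (61 + (2*X)/X)*(-52 + X) = (61 + 2)*(-52 + X) = 63*(-52 + X) = -3276 + 63*X)
m(W) - Y(152, 161) = (-3276 + 63*66) - 152/124 = (-3276 + 4158) - 1*38/31 = 882 - 38/31 = 27304/31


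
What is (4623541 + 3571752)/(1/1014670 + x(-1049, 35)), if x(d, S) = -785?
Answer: -8315517948310/796515949 ≈ -10440.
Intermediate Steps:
(4623541 + 3571752)/(1/1014670 + x(-1049, 35)) = (4623541 + 3571752)/(1/1014670 - 785) = 8195293/(1/1014670 - 785) = 8195293/(-796515949/1014670) = 8195293*(-1014670/796515949) = -8315517948310/796515949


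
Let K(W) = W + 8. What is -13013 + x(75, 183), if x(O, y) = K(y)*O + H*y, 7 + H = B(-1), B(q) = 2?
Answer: 397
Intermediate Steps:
K(W) = 8 + W
H = -5 (H = -7 + 2 = -5)
x(O, y) = -5*y + O*(8 + y) (x(O, y) = (8 + y)*O - 5*y = O*(8 + y) - 5*y = -5*y + O*(8 + y))
-13013 + x(75, 183) = -13013 + (-5*183 + 75*(8 + 183)) = -13013 + (-915 + 75*191) = -13013 + (-915 + 14325) = -13013 + 13410 = 397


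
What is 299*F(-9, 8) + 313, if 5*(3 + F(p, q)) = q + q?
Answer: 1864/5 ≈ 372.80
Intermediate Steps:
F(p, q) = -3 + 2*q/5 (F(p, q) = -3 + (q + q)/5 = -3 + (2*q)/5 = -3 + 2*q/5)
299*F(-9, 8) + 313 = 299*(-3 + (⅖)*8) + 313 = 299*(-3 + 16/5) + 313 = 299*(⅕) + 313 = 299/5 + 313 = 1864/5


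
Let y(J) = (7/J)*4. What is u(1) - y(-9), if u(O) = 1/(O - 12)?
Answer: 299/99 ≈ 3.0202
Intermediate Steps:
u(O) = 1/(-12 + O)
y(J) = 28/J
u(1) - y(-9) = 1/(-12 + 1) - 28/(-9) = 1/(-11) - 28*(-1)/9 = -1/11 - 1*(-28/9) = -1/11 + 28/9 = 299/99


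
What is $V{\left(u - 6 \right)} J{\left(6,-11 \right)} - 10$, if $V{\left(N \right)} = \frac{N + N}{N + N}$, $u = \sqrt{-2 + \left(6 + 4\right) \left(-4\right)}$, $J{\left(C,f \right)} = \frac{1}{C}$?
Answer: $- \frac{59}{6} \approx -9.8333$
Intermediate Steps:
$u = i \sqrt{42}$ ($u = \sqrt{-2 + 10 \left(-4\right)} = \sqrt{-2 - 40} = \sqrt{-42} = i \sqrt{42} \approx 6.4807 i$)
$V{\left(N \right)} = 1$ ($V{\left(N \right)} = \frac{2 N}{2 N} = 2 N \frac{1}{2 N} = 1$)
$V{\left(u - 6 \right)} J{\left(6,-11 \right)} - 10 = 1 \cdot \frac{1}{6} - 10 = \frac{1}{6} - 10 = - \frac{59}{6}$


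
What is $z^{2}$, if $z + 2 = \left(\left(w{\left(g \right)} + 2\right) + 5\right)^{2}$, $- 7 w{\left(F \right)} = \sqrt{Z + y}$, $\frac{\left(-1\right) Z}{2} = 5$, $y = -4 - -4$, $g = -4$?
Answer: $\frac{5161809}{2401} - \frac{9172 i \sqrt{10}}{49} \approx 2149.9 - 591.93 i$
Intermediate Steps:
$y = 0$ ($y = -4 + 4 = 0$)
$Z = -10$ ($Z = \left(-2\right) 5 = -10$)
$w{\left(F \right)} = - \frac{i \sqrt{10}}{7}$ ($w{\left(F \right)} = - \frac{\sqrt{-10 + 0}}{7} = - \frac{\sqrt{-10}}{7} = - \frac{i \sqrt{10}}{7}$)
$z = -2 + \left(7 - \frac{i \sqrt{10}}{7}\right)^{2}$ ($z = -2 + \left(\left(- \frac{i \sqrt{10}}{7} + 2\right) + 5\right)^{2} = -2 + \left(\left(2 - \frac{i \sqrt{10}}{7}\right) + 5\right)^{2} = -2 + \left(7 - \frac{i \sqrt{10}}{7}\right)^{2} \approx 46.796 - 6.3246 i$)
$z^{2} = \left(\frac{2293}{49} - 2 i \sqrt{10}\right)^{2}$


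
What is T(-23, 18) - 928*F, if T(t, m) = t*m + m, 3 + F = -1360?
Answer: 1264468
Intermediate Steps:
F = -1363 (F = -3 - 1360 = -1363)
T(t, m) = m + m*t (T(t, m) = m*t + m = m + m*t)
T(-23, 18) - 928*F = 18*(1 - 23) - 928*(-1363) = 18*(-22) + 1264864 = -396 + 1264864 = 1264468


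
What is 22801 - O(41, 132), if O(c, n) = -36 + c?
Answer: 22796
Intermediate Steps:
22801 - O(41, 132) = 22801 - (-36 + 41) = 22801 - 1*5 = 22801 - 5 = 22796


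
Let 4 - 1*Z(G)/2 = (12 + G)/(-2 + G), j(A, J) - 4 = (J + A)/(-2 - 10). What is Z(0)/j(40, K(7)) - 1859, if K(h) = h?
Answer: -1619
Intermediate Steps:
j(A, J) = 4 - A/12 - J/12 (j(A, J) = 4 + (J + A)/(-2 - 10) = 4 + (A + J)/(-12) = 4 + (A + J)*(-1/12) = 4 + (-A/12 - J/12) = 4 - A/12 - J/12)
Z(G) = 8 - 2*(12 + G)/(-2 + G)
Z(0)/j(40, K(7)) - 1859 = (2*(-20 + 3*0)/(-2 + 0))/(4 - 1/12*40 - 1/12*7) - 1859 = (2*(-20 + 0)/(-2))/(4 - 10/3 - 7/12) - 1859 = (2*(-1/2)*(-20))/(1/12) - 1859 = 20*12 - 1859 = 240 - 1859 = -1619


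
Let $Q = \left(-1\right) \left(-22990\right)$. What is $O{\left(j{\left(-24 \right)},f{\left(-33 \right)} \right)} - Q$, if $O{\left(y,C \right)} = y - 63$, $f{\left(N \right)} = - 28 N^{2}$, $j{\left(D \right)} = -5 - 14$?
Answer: $-23072$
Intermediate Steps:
$j{\left(D \right)} = -19$ ($j{\left(D \right)} = -5 - 14 = -19$)
$O{\left(y,C \right)} = -63 + y$ ($O{\left(y,C \right)} = y - 63 = -63 + y$)
$Q = 22990$
$O{\left(j{\left(-24 \right)},f{\left(-33 \right)} \right)} - Q = \left(-63 - 19\right) - 22990 = -82 - 22990 = -23072$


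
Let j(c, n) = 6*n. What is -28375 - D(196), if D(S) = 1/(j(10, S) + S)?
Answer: -38930501/1372 ≈ -28375.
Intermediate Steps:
D(S) = 1/(7*S) (D(S) = 1/(6*S + S) = 1/(7*S))
-28375 - D(196) = -28375 - 1/(7*196) = -28375 - 1*1/1372 = -28375 - 1/1372 = -38930501/1372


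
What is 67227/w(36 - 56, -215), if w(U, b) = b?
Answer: -67227/215 ≈ -312.68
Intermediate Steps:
67227/w(36 - 56, -215) = 67227/(-215) = 67227*(-1/215) = -67227/215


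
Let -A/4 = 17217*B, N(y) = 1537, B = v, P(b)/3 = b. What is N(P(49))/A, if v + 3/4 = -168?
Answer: 1537/11621475 ≈ 0.00013226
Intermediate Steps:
v = -675/4 (v = -3/4 - 168 = -675/4 ≈ -168.75)
P(b) = 3*b
B = -675/4 ≈ -168.75
A = 11621475 (A = -68868*(-675)/4 = -4*(-11621475/4) = 11621475)
N(P(49))/A = 1537/11621475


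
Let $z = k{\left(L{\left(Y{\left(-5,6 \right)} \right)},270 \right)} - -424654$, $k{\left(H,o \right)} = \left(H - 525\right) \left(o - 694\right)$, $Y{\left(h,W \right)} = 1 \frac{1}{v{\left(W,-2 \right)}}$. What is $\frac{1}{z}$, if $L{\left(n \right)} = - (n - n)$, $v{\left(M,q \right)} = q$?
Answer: $\frac{1}{647254} \approx 1.545 \cdot 10^{-6}$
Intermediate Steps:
$Y{\left(h,W \right)} = - \frac{1}{2}$ ($Y{\left(h,W \right)} = 1 \frac{1}{-2} = 1 \left(- \frac{1}{2}\right) = - \frac{1}{2}$)
$L{\left(n \right)} = 0$ ($L{\left(n \right)} = \left(-1\right) 0 = 0$)
$k{\left(H,o \right)} = \left(-694 + o\right) \left(-525 + H\right)$ ($k{\left(H,o \right)} = \left(-525 + H\right) \left(-694 + o\right) = \left(-694 + o\right) \left(-525 + H\right)$)
$z = 647254$ ($z = \left(364350 - 0 - 141750 + 0 \cdot 270\right) - -424654 = \left(364350 + 0 - 141750 + 0\right) + 424654 = 222600 + 424654 = 647254$)
$\frac{1}{z} = \frac{1}{647254}$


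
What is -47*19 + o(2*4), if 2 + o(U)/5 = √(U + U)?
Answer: -883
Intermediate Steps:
o(U) = -10 + 5*√2*√U (o(U) = -10 + 5*√(U + U) = -10 + 5*√(2*U) = -10 + 5*(√2*√U) = -10 + 5*√2*√U)
-47*19 + o(2*4) = -47*19 + (-10 + 5*√2*√(2*4)) = -893 + (-10 + 5*√2*√8) = -893 + (-10 + 5*√2*(2*√2)) = -893 + (-10 + 20) = -893 + 10 = -883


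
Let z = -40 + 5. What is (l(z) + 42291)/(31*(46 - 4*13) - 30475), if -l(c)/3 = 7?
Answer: -42270/30661 ≈ -1.3786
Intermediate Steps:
z = -35
l(c) = -21 (l(c) = -3*7 = -21)
(l(z) + 42291)/(31*(46 - 4*13) - 30475) = (-21 + 42291)/(31*(46 - 4*13) - 30475) = 42270/(31*(46 - 52) - 30475) = 42270/(31*(-6) - 30475) = 42270/(-186 - 30475) = 42270/(-30661) = 42270*(-1/30661) = -42270/30661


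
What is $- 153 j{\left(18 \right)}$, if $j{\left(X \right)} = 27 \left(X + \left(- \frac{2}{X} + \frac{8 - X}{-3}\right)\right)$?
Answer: $-87669$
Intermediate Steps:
$j{\left(X \right)} = -72 - \frac{54}{X} + 36 X$ ($j{\left(X \right)} = 27 \left(X + \left(- \frac{2}{X} + \left(8 - X\right) \left(- \frac{1}{3}\right)\right)\right) = 27 \left(X - \left(\frac{8}{3} + \frac{2}{X} - \frac{X}{3}\right)\right) = 27 \left(- \frac{8}{3} - \frac{2}{X} + \frac{4 X}{3}\right) = -72 - \frac{54}{X} + 36 X$)
$- 153 j{\left(18 \right)} = - 153 \left(-72 - \frac{54}{18} + 36 \cdot 18\right) = - 153 \left(-72 - 3 + 648\right) = \left(-153\right) 573 = -87669$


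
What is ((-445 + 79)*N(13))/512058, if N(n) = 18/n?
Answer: -1098/1109459 ≈ -0.00098967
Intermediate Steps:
((-445 + 79)*N(13))/512058 = ((-445 + 79)*(18/13))/512058 = -6588/13*(1/512058) = -366*18/13*(1/512058) = -6588/13*1/512058 = -1098/1109459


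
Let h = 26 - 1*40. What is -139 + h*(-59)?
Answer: 687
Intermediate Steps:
h = -14 (h = 26 - 40 = -14)
-139 + h*(-59) = -139 - 14*(-59) = -139 + 826 = 687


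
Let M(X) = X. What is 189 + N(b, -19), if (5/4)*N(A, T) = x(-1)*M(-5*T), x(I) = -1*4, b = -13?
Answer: -115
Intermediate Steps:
x(I) = -4
N(A, T) = 16*T (N(A, T) = 4*(-(-20)*T)/5 = 4*(20*T)/5 = 16*T)
189 + N(b, -19) = 189 + 16*(-19) = 189 - 304 = -115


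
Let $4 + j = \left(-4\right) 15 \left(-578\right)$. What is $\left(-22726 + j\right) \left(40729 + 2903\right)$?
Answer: $521402400$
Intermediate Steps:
$j = 34676$ ($j = -4 + \left(-4\right) 15 \left(-578\right) = -4 - -34680 = -4 + 34680 = 34676$)
$\left(-22726 + j\right) \left(40729 + 2903\right) = \left(-22726 + 34676\right) \left(40729 + 2903\right) = 11950 \cdot 43632 = 521402400$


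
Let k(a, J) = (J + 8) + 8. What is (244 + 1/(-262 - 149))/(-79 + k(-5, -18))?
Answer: -100283/33291 ≈ -3.0123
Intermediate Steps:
k(a, J) = 16 + J (k(a, J) = (8 + J) + 8 = 16 + J)
(244 + 1/(-262 - 149))/(-79 + k(-5, -18)) = (244 + 1/(-262 - 149))/(-79 + (16 - 18)) = (244 + 1/(-411))/(-79 - 2) = (244 - 1/411)/(-81) = (100283/411)*(-1/81) = -100283/33291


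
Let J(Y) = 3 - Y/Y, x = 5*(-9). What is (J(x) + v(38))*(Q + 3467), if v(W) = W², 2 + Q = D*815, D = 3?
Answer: 8545860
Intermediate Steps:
x = -45
Q = 2443 (Q = -2 + 3*815 = -2 + 2445 = 2443)
J(Y) = 2 (J(Y) = 3 - 1*1 = 3 - 1 = 2)
(J(x) + v(38))*(Q + 3467) = (2 + 38²)*(2443 + 3467) = (2 + 1444)*5910 = 1446*5910 = 8545860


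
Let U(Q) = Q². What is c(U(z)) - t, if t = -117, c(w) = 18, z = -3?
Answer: 135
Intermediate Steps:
c(U(z)) - t = 18 - 1*(-117) = 18 + 117 = 135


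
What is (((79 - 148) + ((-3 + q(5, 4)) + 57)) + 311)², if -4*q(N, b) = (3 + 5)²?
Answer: 78400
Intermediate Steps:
q(N, b) = -16 (q(N, b) = -(3 + 5)²/4 = -¼*8² = -¼*64 = -16)
(((79 - 148) + ((-3 + q(5, 4)) + 57)) + 311)² = (((79 - 148) + ((-3 - 16) + 57)) + 311)² = ((-69 + (-19 + 57)) + 311)² = ((-69 + 38) + 311)² = (-31 + 311)² = 280² = 78400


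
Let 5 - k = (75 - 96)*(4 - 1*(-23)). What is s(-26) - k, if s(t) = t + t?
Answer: -624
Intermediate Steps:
s(t) = 2*t
k = 572 (k = 5 - (75 - 96)*(4 - 1*(-23)) = 5 - (-21)*(4 + 23) = 5 - (-21)*27 = 5 - 1*(-567) = 5 + 567 = 572)
s(-26) - k = 2*(-26) - 1*572 = -52 - 572 = -624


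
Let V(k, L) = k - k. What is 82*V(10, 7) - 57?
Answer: -57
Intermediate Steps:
V(k, L) = 0
82*V(10, 7) - 57 = 82*0 - 57 = 0 - 57 = -57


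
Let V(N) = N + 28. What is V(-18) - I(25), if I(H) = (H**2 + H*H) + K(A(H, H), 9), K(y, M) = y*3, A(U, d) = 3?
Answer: -1249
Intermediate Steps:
V(N) = 28 + N
K(y, M) = 3*y
I(H) = 9 + 2*H**2 (I(H) = (H**2 + H*H) + 3*3 = (H**2 + H**2) + 9 = 2*H**2 + 9 = 9 + 2*H**2)
V(-18) - I(25) = (28 - 18) - (9 + 2*25**2) = 10 - (9 + 2*625) = 10 - (9 + 1250) = 10 - 1*1259 = 10 - 1259 = -1249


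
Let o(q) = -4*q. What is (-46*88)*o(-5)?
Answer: -80960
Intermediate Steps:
(-46*88)*o(-5) = (-46*88)*(-4*(-5)) = -4048*20 = -80960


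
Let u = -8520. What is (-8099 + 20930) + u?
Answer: 4311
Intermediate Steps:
(-8099 + 20930) + u = (-8099 + 20930) - 8520 = 12831 - 8520 = 4311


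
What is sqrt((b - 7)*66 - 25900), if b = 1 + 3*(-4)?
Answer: 4*I*sqrt(1693) ≈ 164.58*I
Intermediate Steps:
b = -11 (b = 1 - 12 = -11)
sqrt((b - 7)*66 - 25900) = sqrt((-11 - 7)*66 - 25900) = sqrt(-18*66 - 25900) = sqrt(-1188 - 25900) = sqrt(-27088) = 4*I*sqrt(1693)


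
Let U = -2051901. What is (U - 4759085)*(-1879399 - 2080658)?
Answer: 26971892786202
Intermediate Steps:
(U - 4759085)*(-1879399 - 2080658) = (-2051901 - 4759085)*(-1879399 - 2080658) = -6810986*(-3960057) = 26971892786202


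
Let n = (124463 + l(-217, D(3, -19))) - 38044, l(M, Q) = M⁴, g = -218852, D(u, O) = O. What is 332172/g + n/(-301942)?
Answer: -60674490875963/8260076323 ≈ -7345.5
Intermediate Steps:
n = 2217460340 (n = (124463 + (-217)⁴) - 38044 = (124463 + 2217373921) - 38044 = 2217498384 - 38044 = 2217460340)
332172/g + n/(-301942) = 332172/(-218852) + 2217460340/(-301942) = 332172*(-1/218852) + 2217460340*(-1/301942) = -83043/54713 - 1108730170/150971 = -60674490875963/8260076323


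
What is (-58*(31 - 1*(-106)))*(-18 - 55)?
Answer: 580058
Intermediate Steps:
(-58*(31 - 1*(-106)))*(-18 - 55) = -58*(31 + 106)*(-73) = -58*137*(-73) = -7946*(-73) = 580058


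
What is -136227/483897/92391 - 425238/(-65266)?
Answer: 243736100412598/37408904587569 ≈ 6.5155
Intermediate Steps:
-136227/483897/92391 - 425238/(-65266) = -136227*1/483897*(1/92391) - 425238*(-1/65266) = -45409/161299*1/92391 + 212619/32633 = -3493/1146351993 + 212619/32633 = 243736100412598/37408904587569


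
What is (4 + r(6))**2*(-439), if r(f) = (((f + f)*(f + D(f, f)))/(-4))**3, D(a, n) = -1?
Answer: -4988638399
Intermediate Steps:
r(f) = -f**3*(-1 + f)**3/8 (r(f) = (((f + f)*(f - 1))/(-4))**3 = (((2*f)*(-1 + f))*(-1/4))**3 = ((2*f*(-1 + f))*(-1/4))**3 = (-f*(-1 + f)/2)**3 = -f**3*(-1 + f)**3/8)
(4 + r(6))**2*(-439) = (4 - 1/8*6**3*(-1 + 6)**3)**2*(-439) = (4 - 1/8*216*5**3)**2*(-439) = (4 - 1/8*216*125)**2*(-439) = (4 - 3375)**2*(-439) = (-3371)**2*(-439) = 11363641*(-439) = -4988638399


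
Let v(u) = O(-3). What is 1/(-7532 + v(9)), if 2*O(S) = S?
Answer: -2/15067 ≈ -0.00013274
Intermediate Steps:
O(S) = S/2
v(u) = -3/2 (v(u) = (1/2)*(-3) = -3/2)
1/(-7532 + v(9)) = 1/(-7532 - 3/2) = 1/(-15067/2) = -2/15067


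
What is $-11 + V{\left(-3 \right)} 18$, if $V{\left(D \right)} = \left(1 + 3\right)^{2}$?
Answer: $277$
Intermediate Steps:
$V{\left(D \right)} = 16$ ($V{\left(D \right)} = 4^{2} = 16$)
$-11 + V{\left(-3 \right)} 18 = -11 + 16 \cdot 18 = -11 + 288 = 277$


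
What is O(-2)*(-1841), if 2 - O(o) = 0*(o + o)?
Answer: -3682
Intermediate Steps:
O(o) = 2 (O(o) = 2 - 0*(o + o) = 2 - 0*2*o = 2 - 1*0 = 2 + 0 = 2)
O(-2)*(-1841) = 2*(-1841) = -3682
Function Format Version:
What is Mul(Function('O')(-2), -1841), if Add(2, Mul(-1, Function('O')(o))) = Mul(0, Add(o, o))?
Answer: -3682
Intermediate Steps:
Function('O')(o) = 2 (Function('O')(o) = Add(2, Mul(-1, Mul(0, Add(o, o)))) = Add(2, Mul(-1, Mul(0, Mul(2, o)))) = Add(2, Mul(-1, 0)) = Add(2, 0) = 2)
Mul(Function('O')(-2), -1841) = Mul(2, -1841) = -3682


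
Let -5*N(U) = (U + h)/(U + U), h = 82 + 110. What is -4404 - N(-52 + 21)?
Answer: -1365401/310 ≈ -4404.5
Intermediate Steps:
h = 192
N(U) = -(192 + U)/(10*U) (N(U) = -(U + 192)/(5*(U + U)) = -(192 + U)/(5*(2*U)) = -(192 + U)*1/(2*U)/5 = -(192 + U)/(10*U))
-4404 - N(-52 + 21) = -4404 - (-192 - (-52 + 21))/(10*(-52 + 21)) = -4404 - (-192 - 1*(-31))/(10*(-31)) = -4404 - (-1)*(-192 + 31)/(10*31) = -4404 - (-1)*(-161)/(10*31) = -4404 - 1*161/310 = -4404 - 161/310 = -1365401/310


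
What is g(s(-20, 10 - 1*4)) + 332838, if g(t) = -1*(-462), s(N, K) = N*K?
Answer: 333300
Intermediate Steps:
s(N, K) = K*N
g(t) = 462
g(s(-20, 10 - 1*4)) + 332838 = 462 + 332838 = 333300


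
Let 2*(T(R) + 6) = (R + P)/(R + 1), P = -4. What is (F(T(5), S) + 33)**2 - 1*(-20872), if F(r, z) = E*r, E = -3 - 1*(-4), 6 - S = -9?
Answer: 3111193/144 ≈ 21606.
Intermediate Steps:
S = 15 (S = 6 - 1*(-9) = 6 + 9 = 15)
T(R) = -6 + (-4 + R)/(2*(1 + R)) (T(R) = -6 + ((R - 4)/(R + 1))/2 = -6 + ((-4 + R)/(1 + R))/2 = -6 + (-4 + R)/(2*(1 + R)))
E = 1 (E = -3 + 4 = 1)
F(r, z) = r (F(r, z) = 1*r = r)
(F(T(5), S) + 33)**2 - 1*(-20872) = ((-16 - 11*5)/(2*(1 + 5)) + 33)**2 - 1*(-20872) = ((1/2)*(-16 - 55)/6 + 33)**2 + 20872 = ((1/2)*(1/6)*(-71) + 33)**2 + 20872 = (-71/12 + 33)**2 + 20872 = (325/12)**2 + 20872 = 105625/144 + 20872 = 3111193/144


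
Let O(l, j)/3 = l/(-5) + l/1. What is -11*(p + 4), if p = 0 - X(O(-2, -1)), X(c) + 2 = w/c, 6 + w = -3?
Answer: -363/8 ≈ -45.375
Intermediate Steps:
w = -9 (w = -6 - 3 = -9)
O(l, j) = 12*l/5 (O(l, j) = 3*(l/(-5) + l/1) = 3*(l*(-⅕) + l*1) = 3*(-l/5 + l) = 3*(4*l/5) = 12*l/5)
X(c) = -2 - 9/c
p = ⅛ (p = 0 - (-2 - 9/((12/5)*(-2))) = 0 - (-2 - 9/(-24/5)) = 0 - (-2 - 9*(-5/24)) = 0 - (-2 + 15/8) = 0 - 1*(-⅛) = 0 + ⅛ = ⅛ ≈ 0.12500)
-11*(p + 4) = -11*(⅛ + 4) = -11*33/8 = -363/8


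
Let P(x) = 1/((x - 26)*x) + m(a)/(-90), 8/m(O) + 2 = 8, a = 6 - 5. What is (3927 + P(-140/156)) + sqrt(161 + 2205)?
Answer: 3892881116/991305 + 13*sqrt(14) ≈ 3975.7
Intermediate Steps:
a = 1
m(O) = 4/3 (m(O) = 8/(-2 + 8) = 8/6 = 8*(1/6) = 4/3)
P(x) = -2/135 + 1/(x*(-26 + x)) (P(x) = 1/((x - 26)*x) + (4/3)/(-90) = 1/((-26 + x)*x) + (4/3)*(-1/90) = 1/(x*(-26 + x)) - 2/135 = -2/135 + 1/(x*(-26 + x)))
(3927 + P(-140/156)) + sqrt(161 + 2205) = (3927 + (135 - 2*(-140/156)**2 + 52*(-140/156))/(135*((-140/156))*(-26 - 140/156))) + sqrt(161 + 2205) = (3927 + (135 - 2*(-140*1/156)**2 + 52*(-140*1/156))/(135*((-140*1/156))*(-26 - 140*1/156))) + sqrt(2366) = (3927 + (135 - 2*(-35/39)**2 + 52*(-35/39))/(135*(-35/39)*(-26 - 35/39))) + 13*sqrt(14) = (3927 + (1/135)*(-39/35)*(135 - 2*1225/1521 - 140/3)/(-1049/39)) + 13*sqrt(14) = (3927 + (1/135)*(-39/35)*(-39/1049)*(135 - 2450/1521 - 140/3)) + 13*sqrt(14) = (3927 + (1/135)*(-39/35)*(-39/1049)*(131905/1521)) + 13*sqrt(14) = (3927 + 26381/991305) + 13*sqrt(14) = 3892881116/991305 + 13*sqrt(14)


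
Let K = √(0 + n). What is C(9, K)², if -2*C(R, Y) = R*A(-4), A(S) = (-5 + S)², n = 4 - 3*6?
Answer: 531441/4 ≈ 1.3286e+5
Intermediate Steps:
n = -14 (n = 4 - 18 = -14)
K = I*√14 (K = √(0 - 14) = √(-14) = I*√14 ≈ 3.7417*I)
C(R, Y) = -81*R/2 (C(R, Y) = -R*(-5 - 4)²/2 = -R*(-9)²/2 = -R*81/2 = -81*R/2)
C(9, K)² = (-81/2*9)² = (-729/2)² = 531441/4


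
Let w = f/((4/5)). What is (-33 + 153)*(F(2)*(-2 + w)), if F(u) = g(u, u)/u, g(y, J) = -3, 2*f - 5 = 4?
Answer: -1305/2 ≈ -652.50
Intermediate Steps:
f = 9/2 (f = 5/2 + (½)*4 = 5/2 + 2 = 9/2 ≈ 4.5000)
F(u) = -3/u
w = 45/8 (w = (9/2)/(4/5) = (9/2)/(4*(⅕)) = (9/2)/(⅘) = (5/4)*(9/2) = 45/8 ≈ 5.6250)
(-33 + 153)*(F(2)*(-2 + w)) = (-33 + 153)*((-3/2)*(-2 + 45/8)) = 120*(-3*½*(29/8)) = 120*(-3/2*29/8) = 120*(-87/16) = -1305/2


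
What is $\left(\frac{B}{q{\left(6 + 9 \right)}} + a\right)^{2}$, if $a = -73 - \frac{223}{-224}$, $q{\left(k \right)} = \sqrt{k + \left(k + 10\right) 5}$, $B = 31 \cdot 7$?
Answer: $\frac{1385106693}{250880} - \frac{499999 \sqrt{35}}{1120} \approx 2879.9$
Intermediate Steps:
$B = 217$
$q{\left(k \right)} = \sqrt{50 + 6 k}$ ($q{\left(k \right)} = \sqrt{k + \left(10 + k\right) 5} = \sqrt{k + \left(50 + 5 k\right)} = \sqrt{50 + 6 k}$)
$a = - \frac{16129}{224}$ ($a = -73 - 223 \left(- \frac{1}{224}\right) = -73 - - \frac{223}{224} = -73 + \frac{223}{224} = - \frac{16129}{224} \approx -72.005$)
$\left(\frac{B}{q{\left(6 + 9 \right)}} + a\right)^{2} = \left(\frac{217}{\sqrt{50 + 6 \left(6 + 9\right)}} - \frac{16129}{224}\right)^{2} = \left(\frac{217}{\sqrt{50 + 6 \cdot 15}} - \frac{16129}{224}\right)^{2} = \left(\frac{217}{\sqrt{50 + 90}} - \frac{16129}{224}\right)^{2} = \left(\frac{217}{\sqrt{140}} - \frac{16129}{224}\right)^{2} = \left(\frac{217}{2 \sqrt{35}} - \frac{16129}{224}\right)^{2} = \left(217 \frac{\sqrt{35}}{70} - \frac{16129}{224}\right)^{2} = \left(\frac{31 \sqrt{35}}{10} - \frac{16129}{224}\right)^{2} = \left(- \frac{16129}{224} + \frac{31 \sqrt{35}}{10}\right)^{2}$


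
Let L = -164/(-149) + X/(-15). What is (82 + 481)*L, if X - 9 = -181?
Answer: 15813544/2235 ≈ 7075.4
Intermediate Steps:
X = -172 (X = 9 - 181 = -172)
L = 28088/2235 (L = -164/(-149) - 172/(-15) = -164*(-1/149) - 172*(-1/15) = 164/149 + 172/15 = 28088/2235 ≈ 12.567)
(82 + 481)*L = (82 + 481)*(28088/2235) = 563*(28088/2235) = 15813544/2235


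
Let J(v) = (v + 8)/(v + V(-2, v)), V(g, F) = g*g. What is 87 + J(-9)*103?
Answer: 538/5 ≈ 107.60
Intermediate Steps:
V(g, F) = g²
J(v) = (8 + v)/(4 + v) (J(v) = (v + 8)/(v + (-2)²) = (8 + v)/(v + 4) = (8 + v)/(4 + v))
87 + J(-9)*103 = 87 + ((8 - 9)/(4 - 9))*103 = 87 + (-1/(-5))*103 = 87 - ⅕*(-1)*103 = 87 + (⅕)*103 = 87 + 103/5 = 538/5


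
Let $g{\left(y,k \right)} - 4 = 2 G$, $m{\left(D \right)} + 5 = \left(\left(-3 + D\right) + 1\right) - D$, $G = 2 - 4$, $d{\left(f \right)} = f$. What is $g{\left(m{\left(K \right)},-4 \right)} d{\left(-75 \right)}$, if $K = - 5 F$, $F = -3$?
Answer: $0$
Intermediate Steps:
$G = -2$ ($G = 2 - 4 = -2$)
$K = 15$ ($K = \left(-5\right) \left(-3\right) = 15$)
$m{\left(D \right)} = -7$ ($m{\left(D \right)} = -5 + \left(\left(\left(-3 + D\right) + 1\right) - D\right) = -5 + \left(\left(-2 + D\right) - D\right) = -5 - 2 = -7$)
$g{\left(y,k \right)} = 0$ ($g{\left(y,k \right)} = 4 + 2 \left(-2\right) = 4 - 4 = 0$)
$g{\left(m{\left(K \right)},-4 \right)} d{\left(-75 \right)} = 0 \left(-75\right) = 0$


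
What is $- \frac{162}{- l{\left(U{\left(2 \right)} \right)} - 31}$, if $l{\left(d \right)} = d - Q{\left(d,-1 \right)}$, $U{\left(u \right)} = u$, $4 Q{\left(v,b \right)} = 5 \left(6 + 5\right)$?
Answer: $\frac{648}{77} \approx 8.4156$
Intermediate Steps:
$Q{\left(v,b \right)} = \frac{55}{4}$ ($Q{\left(v,b \right)} = \frac{5 \left(6 + 5\right)}{4} = \frac{5 \cdot 11}{4} = \frac{1}{4} \cdot 55 = \frac{55}{4}$)
$l{\left(d \right)} = - \frac{55}{4} + d$ ($l{\left(d \right)} = d - \frac{55}{4} = - \frac{55}{4} + d$)
$- \frac{162}{- l{\left(U{\left(2 \right)} \right)} - 31} = - \frac{162}{- (- \frac{55}{4} + 2) - 31} = - \frac{162}{\left(-1\right) \left(- \frac{47}{4}\right) - 31} = - \frac{162}{\frac{47}{4} - 31} = - \frac{162}{- \frac{77}{4}} = \left(-162\right) \left(- \frac{4}{77}\right) = \frac{648}{77}$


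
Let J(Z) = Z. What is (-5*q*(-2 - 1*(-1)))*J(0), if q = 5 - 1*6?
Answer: 0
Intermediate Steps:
q = -1 (q = 5 - 6 = -1)
(-5*q*(-2 - 1*(-1)))*J(0) = -(-5)*(-2 - 1*(-1))*0 = -(-5)*(-2 + 1)*0 = -(-5)*(-1)*0 = -5*1*0 = -5*0 = 0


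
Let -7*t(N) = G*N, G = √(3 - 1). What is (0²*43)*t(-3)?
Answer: 0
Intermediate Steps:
G = √2 ≈ 1.4142
t(N) = -N*√2/7 (t(N) = -√2*N/7 = -N*√2/7)
(0²*43)*t(-3) = (0²*43)*(-⅐*(-3)*√2) = (0*43)*(3*√2/7) = 0*(3*√2/7) = 0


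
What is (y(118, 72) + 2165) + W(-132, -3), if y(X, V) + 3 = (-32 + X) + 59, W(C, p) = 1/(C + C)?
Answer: 609047/264 ≈ 2307.0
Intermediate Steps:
W(C, p) = 1/(2*C)
y(X, V) = 24 + X (y(X, V) = -3 + ((-32 + X) + 59) = -3 + (27 + X) = 24 + X)
(y(118, 72) + 2165) + W(-132, -3) = ((24 + 118) + 2165) + (½)/(-132) = (142 + 2165) + (½)*(-1/132) = 2307 - 1/264 = 609047/264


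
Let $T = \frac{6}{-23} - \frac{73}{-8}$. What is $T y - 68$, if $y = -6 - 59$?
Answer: $- \frac{118527}{184} \approx -644.17$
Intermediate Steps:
$y = -65$
$T = \frac{1631}{184}$ ($T = 6 \left(- \frac{1}{23}\right) - - \frac{73}{8} = - \frac{6}{23} + \frac{73}{8} = \frac{1631}{184} \approx 8.8641$)
$T y - 68 = \frac{1631}{184} \left(-65\right) - 68 = - \frac{106015}{184} - 68 = - \frac{118527}{184}$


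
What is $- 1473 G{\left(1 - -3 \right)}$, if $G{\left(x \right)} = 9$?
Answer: $-13257$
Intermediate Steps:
$- 1473 G{\left(1 - -3 \right)} = \left(-1473\right) 9 = -13257$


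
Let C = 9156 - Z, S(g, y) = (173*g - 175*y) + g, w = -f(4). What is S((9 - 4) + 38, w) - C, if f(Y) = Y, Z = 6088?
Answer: 5114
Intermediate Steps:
w = -4 (w = -1*4 = -4)
S(g, y) = -175*y + 174*g (S(g, y) = (-175*y + 173*g) + g = -175*y + 174*g)
C = 3068 (C = 9156 - 1*6088 = 9156 - 6088 = 3068)
S((9 - 4) + 38, w) - C = (-175*(-4) + 174*((9 - 4) + 38)) - 1*3068 = (700 + 174*(5 + 38)) - 3068 = (700 + 174*43) - 3068 = (700 + 7482) - 3068 = 8182 - 3068 = 5114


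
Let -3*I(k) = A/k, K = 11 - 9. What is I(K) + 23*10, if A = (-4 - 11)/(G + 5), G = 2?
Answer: 3225/14 ≈ 230.36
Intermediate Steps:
K = 2
A = -15/7 (A = (-4 - 11)/(2 + 5) = -15/7 ≈ -2.1429)
I(k) = 5/(7*k) (I(k) = -(-5)/(7*k) = 5/(7*k))
I(K) + 23*10 = (5/7)/2 + 23*10 = (5/7)*(½) + 230 = 5/14 + 230 = 3225/14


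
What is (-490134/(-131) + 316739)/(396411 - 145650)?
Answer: 41982943/32849691 ≈ 1.2780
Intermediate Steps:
(-490134/(-131) + 316739)/(396411 - 145650) = (-490134*(-1/131) + 316739)/250761 = (490134/131 + 316739)*(1/250761) = (41982943/131)*(1/250761) = 41982943/32849691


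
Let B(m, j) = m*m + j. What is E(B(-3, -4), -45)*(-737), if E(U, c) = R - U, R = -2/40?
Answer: 74437/20 ≈ 3721.9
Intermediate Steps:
B(m, j) = j + m² (B(m, j) = m² + j = j + m²)
R = -1/20 (R = -2*1/40 = -1/20 ≈ -0.050000)
E(U, c) = -1/20 - U
E(B(-3, -4), -45)*(-737) = (-1/20 - (-4 + (-3)²))*(-737) = (-1/20 - (-4 + 9))*(-737) = (-1/20 - 1*5)*(-737) = (-1/20 - 5)*(-737) = -101/20*(-737) = 74437/20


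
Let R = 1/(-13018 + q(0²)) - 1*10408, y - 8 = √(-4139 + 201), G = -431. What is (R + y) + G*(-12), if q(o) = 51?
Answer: -67791477/12967 + I*√3938 ≈ -5228.0 + 62.753*I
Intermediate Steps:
y = 8 + I*√3938 (y = 8 + √(-4139 + 201) = 8 + √(-3938) = 8 + I*√3938 ≈ 8.0 + 62.753*I)
R = -134960537/12967 (R = 1/(-13018 + 51) - 1*10408 = 1/(-12967) - 10408 = -1/12967 - 10408 = -134960537/12967 ≈ -10408.)
(R + y) + G*(-12) = (-134960537/12967 + (8 + I*√3938)) - 431*(-12) = (-134856801/12967 + I*√3938) + 5172 = -67791477/12967 + I*√3938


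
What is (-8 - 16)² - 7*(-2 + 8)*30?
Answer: -684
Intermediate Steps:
(-8 - 16)² - 7*(-2 + 8)*30 = (-24)² - 7*6*30 = 576 - 42*30 = 576 - 1*1260 = 576 - 1260 = -684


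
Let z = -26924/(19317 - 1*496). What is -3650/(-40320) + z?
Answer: -101687903/75886272 ≈ -1.3400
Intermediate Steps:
z = -26924/18821 (z = -26924/(19317 - 496) = -26924/18821 ≈ -1.4305)
-3650/(-40320) + z = -3650/(-40320) - 26924/18821 = -3650*(-1/40320) - 26924/18821 = 365/4032 - 26924/18821 = -101687903/75886272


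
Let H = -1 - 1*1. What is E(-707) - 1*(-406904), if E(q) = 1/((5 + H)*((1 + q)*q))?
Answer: 609308629105/1497426 ≈ 4.0690e+5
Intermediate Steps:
H = -2 (H = -1 - 1 = -2)
E(q) = 1/(3*q*(1 + q)) (E(q) = 1/((5 - 2)*((1 + q)*q)) = 1/(3*(q*(1 + q))) = 1/(3*q*(1 + q)))
E(-707) - 1*(-406904) = (⅓)/(-707*(1 - 707)) - 1*(-406904) = (⅓)*(-1/707)/(-706) + 406904 = (⅓)*(-1/707)*(-1/706) + 406904 = 1/1497426 + 406904 = 609308629105/1497426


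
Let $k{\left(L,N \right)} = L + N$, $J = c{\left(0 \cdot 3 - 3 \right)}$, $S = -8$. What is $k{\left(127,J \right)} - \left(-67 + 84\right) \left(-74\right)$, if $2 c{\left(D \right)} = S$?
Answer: $1381$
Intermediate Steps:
$c{\left(D \right)} = -4$ ($c{\left(D \right)} = \frac{1}{2} \left(-8\right) = -4$)
$J = -4$
$k{\left(127,J \right)} - \left(-67 + 84\right) \left(-74\right) = \left(127 - 4\right) - \left(-67 + 84\right) \left(-74\right) = 123 - 17 \left(-74\right) = 123 - -1258 = 123 + 1258 = 1381$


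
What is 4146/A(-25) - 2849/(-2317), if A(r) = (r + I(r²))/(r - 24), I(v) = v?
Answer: -11166629/33100 ≈ -337.36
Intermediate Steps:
A(r) = (r + r²)/(-24 + r) (A(r) = (r + r²)/(r - 24) = (r + r²)/(-24 + r))
4146/A(-25) - 2849/(-2317) = 4146/((-25*(1 - 25)/(-24 - 25))) - 2849/(-2317) = 4146/((-25*(-24)/(-49))) - 2849*(-1/2317) = 4146/((-25*(-1/49)*(-24))) + 407/331 = 4146/(-600/49) + 407/331 = 4146*(-49/600) + 407/331 = -33859/100 + 407/331 = -11166629/33100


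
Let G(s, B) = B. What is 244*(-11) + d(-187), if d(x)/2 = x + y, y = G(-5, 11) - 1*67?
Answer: -3170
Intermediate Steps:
y = -56 (y = 11 - 1*67 = 11 - 67 = -56)
d(x) = -112 + 2*x (d(x) = 2*(x - 56) = 2*(-56 + x) = -112 + 2*x)
244*(-11) + d(-187) = 244*(-11) + (-112 + 2*(-187)) = -2684 + (-112 - 374) = -2684 - 486 = -3170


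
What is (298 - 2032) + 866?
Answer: -868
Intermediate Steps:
(298 - 2032) + 866 = -1734 + 866 = -868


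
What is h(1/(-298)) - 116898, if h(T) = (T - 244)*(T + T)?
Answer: -5190432283/44402 ≈ -1.1690e+5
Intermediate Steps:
h(T) = 2*T*(-244 + T) (h(T) = (-244 + T)*(2*T) = 2*T*(-244 + T))
h(1/(-298)) - 116898 = 2*(-244 + 1/(-298))/(-298) - 116898 = 2*(-1/298)*(-244 - 1/298) - 116898 = 2*(-1/298)*(-72713/298) - 116898 = 72713/44402 - 116898 = -5190432283/44402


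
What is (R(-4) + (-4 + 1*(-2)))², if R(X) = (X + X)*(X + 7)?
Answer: 900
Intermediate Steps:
R(X) = 2*X*(7 + X) (R(X) = (2*X)*(7 + X) = 2*X*(7 + X))
(R(-4) + (-4 + 1*(-2)))² = (2*(-4)*(7 - 4) + (-4 + 1*(-2)))² = (2*(-4)*3 + (-4 - 2))² = (-24 - 6)² = (-30)² = 900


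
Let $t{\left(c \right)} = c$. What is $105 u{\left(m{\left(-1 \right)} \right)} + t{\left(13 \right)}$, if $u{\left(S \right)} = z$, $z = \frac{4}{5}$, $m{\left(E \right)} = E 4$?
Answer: $97$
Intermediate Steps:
$m{\left(E \right)} = 4 E$
$z = \frac{4}{5}$ ($z = 4 \cdot \frac{1}{5} = \frac{4}{5} \approx 0.8$)
$u{\left(S \right)} = \frac{4}{5}$
$105 u{\left(m{\left(-1 \right)} \right)} + t{\left(13 \right)} = 105 \cdot \frac{4}{5} + 13 = 84 + 13 = 97$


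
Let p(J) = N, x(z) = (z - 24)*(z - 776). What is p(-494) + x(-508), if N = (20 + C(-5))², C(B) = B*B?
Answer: 685113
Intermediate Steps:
C(B) = B²
x(z) = (-776 + z)*(-24 + z) (x(z) = (-24 + z)*(-776 + z) = (-776 + z)*(-24 + z))
N = 2025 (N = (20 + (-5)²)² = (20 + 25)² = 45² = 2025)
p(J) = 2025
p(-494) + x(-508) = 2025 + (18624 + (-508)² - 800*(-508)) = 2025 + (18624 + 258064 + 406400) = 2025 + 683088 = 685113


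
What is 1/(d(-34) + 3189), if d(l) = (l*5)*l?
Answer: 1/8969 ≈ 0.00011150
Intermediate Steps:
d(l) = 5*l**2 (d(l) = (5*l)*l = 5*l**2)
1/(d(-34) + 3189) = 1/(5*(-34)**2 + 3189) = 1/(5*1156 + 3189) = 1/(5780 + 3189) = 1/8969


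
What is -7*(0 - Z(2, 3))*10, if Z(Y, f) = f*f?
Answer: 630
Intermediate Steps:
Z(Y, f) = f²
-7*(0 - Z(2, 3))*10 = -7*(0 - 1*3²)*10 = -7*(0 - 1*9)*10 = -7*(0 - 9)*10 = -7*(-9)*10 = 63*10 = 630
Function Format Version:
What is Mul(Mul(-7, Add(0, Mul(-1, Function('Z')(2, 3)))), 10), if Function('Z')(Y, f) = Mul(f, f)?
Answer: 630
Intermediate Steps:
Function('Z')(Y, f) = Pow(f, 2)
Mul(Mul(-7, Add(0, Mul(-1, Function('Z')(2, 3)))), 10) = Mul(Mul(-7, Add(0, Mul(-1, Pow(3, 2)))), 10) = Mul(Mul(-7, Add(0, Mul(-1, 9))), 10) = Mul(Mul(-7, Add(0, -9)), 10) = Mul(Mul(-7, -9), 10) = Mul(63, 10) = 630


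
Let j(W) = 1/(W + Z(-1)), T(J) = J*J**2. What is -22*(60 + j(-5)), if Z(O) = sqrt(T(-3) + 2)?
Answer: -6589/5 + 11*I/5 ≈ -1317.8 + 2.2*I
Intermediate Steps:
T(J) = J**3
Z(O) = 5*I (Z(O) = sqrt((-3)**3 + 2) = sqrt(-27 + 2) = sqrt(-25) = 5*I)
j(W) = 1/(W + 5*I)
-22*(60 + j(-5)) = -22*(60 + 1/(-5 + 5*I)) = -22*(60 + (-5 - 5*I)/50) = -1320 - 11*(-5 - 5*I)/25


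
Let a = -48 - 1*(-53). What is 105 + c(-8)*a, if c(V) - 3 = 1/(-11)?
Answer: 1315/11 ≈ 119.55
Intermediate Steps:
a = 5 (a = -48 + 53 = 5)
c(V) = 32/11 (c(V) = 3 + 1/(-11) = 3 - 1/11 = 32/11)
105 + c(-8)*a = 105 + (32/11)*5 = 105 + 160/11 = 1315/11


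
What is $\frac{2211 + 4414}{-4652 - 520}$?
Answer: $- \frac{6625}{5172} \approx -1.2809$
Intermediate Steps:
$\frac{2211 + 4414}{-4652 - 520} = \frac{6625}{-5172} = 6625 \left(- \frac{1}{5172}\right) = - \frac{6625}{5172}$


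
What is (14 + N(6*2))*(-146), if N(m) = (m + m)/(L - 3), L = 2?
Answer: 1460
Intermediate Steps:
N(m) = -2*m (N(m) = (m + m)/(2 - 3) = (2*m)/(-1) = (2*m)*(-1) = -2*m)
(14 + N(6*2))*(-146) = (14 - 12*2)*(-146) = (14 - 2*12)*(-146) = (14 - 24)*(-146) = -10*(-146) = 1460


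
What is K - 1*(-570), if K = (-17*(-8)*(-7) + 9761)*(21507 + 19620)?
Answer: 362288313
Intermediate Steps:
K = 362287743 (K = (136*(-7) + 9761)*41127 = (-952 + 9761)*41127 = 8809*41127 = 362287743)
K - 1*(-570) = 362287743 - 1*(-570) = 362287743 + 570 = 362288313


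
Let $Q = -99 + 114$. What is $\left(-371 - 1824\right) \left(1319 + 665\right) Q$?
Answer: $-65323200$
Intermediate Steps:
$Q = 15$
$\left(-371 - 1824\right) \left(1319 + 665\right) Q = \left(-371 - 1824\right) \left(1319 + 665\right) 15 = \left(-2195\right) 1984 \cdot 15 = \left(-4354880\right) 15 = -65323200$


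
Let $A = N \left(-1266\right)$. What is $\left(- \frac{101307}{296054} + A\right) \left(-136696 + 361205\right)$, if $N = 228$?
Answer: $- \frac{19185528018592191}{296054} \approx -6.4804 \cdot 10^{10}$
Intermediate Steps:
$A = -288648$ ($A = 228 \left(-1266\right) = -288648$)
$\left(- \frac{101307}{296054} + A\right) \left(-136696 + 361205\right) = \left(- \frac{101307}{296054} - 288648\right) \left(-136696 + 361205\right) = \left(\left(-101307\right) \frac{1}{296054} - 288648\right) 224509 = \left(- \frac{101307}{296054} - 288648\right) 224509 = \left(- \frac{85455496299}{296054}\right) 224509 = - \frac{19185528018592191}{296054}$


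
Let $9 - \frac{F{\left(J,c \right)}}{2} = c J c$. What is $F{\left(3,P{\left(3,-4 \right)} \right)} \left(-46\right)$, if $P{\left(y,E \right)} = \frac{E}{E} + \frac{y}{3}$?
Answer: $276$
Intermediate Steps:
$P{\left(y,E \right)} = 1 + \frac{y}{3}$ ($P{\left(y,E \right)} = 1 + y \frac{1}{3} = 1 + \frac{y}{3}$)
$F{\left(J,c \right)} = 18 - 2 J c^{2}$ ($F{\left(J,c \right)} = 18 - 2 c J c = 18 - 2 J c c = 18 - 2 J c^{2}$)
$F{\left(3,P{\left(3,-4 \right)} \right)} \left(-46\right) = \left(18 - 6 \left(1 + \frac{1}{3} \cdot 3\right)^{2}\right) \left(-46\right) = \left(18 - 6 \left(1 + 1\right)^{2}\right) \left(-46\right) = \left(18 - 6 \cdot 2^{2}\right) \left(-46\right) = \left(18 - 6 \cdot 4\right) \left(-46\right) = \left(18 - 24\right) \left(-46\right) = \left(-6\right) \left(-46\right) = 276$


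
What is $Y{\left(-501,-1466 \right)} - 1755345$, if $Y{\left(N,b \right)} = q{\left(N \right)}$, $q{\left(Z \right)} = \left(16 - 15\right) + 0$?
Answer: $-1755344$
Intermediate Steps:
$q{\left(Z \right)} = 1$ ($q{\left(Z \right)} = 1 + 0 = 1$)
$Y{\left(N,b \right)} = 1$
$Y{\left(-501,-1466 \right)} - 1755345 = 1 - 1755345 = -1755344$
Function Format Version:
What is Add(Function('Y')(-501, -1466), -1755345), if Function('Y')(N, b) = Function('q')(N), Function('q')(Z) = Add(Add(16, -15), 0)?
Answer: -1755344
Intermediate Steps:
Function('q')(Z) = 1 (Function('q')(Z) = Add(1, 0) = 1)
Function('Y')(N, b) = 1
Add(Function('Y')(-501, -1466), -1755345) = Add(1, -1755345) = -1755344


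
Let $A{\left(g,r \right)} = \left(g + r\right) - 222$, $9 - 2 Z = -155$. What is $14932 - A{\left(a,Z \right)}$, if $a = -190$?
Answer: $15262$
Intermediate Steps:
$Z = 82$ ($Z = \frac{9}{2} - - \frac{155}{2} = \frac{9}{2} + \frac{155}{2} = 82$)
$A{\left(g,r \right)} = -222 + g + r$
$14932 - A{\left(a,Z \right)} = 14932 - \left(-222 - 190 + 82\right) = 14932 - -330 = 14932 + 330 = 15262$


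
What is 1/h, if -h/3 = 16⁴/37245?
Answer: -12415/65536 ≈ -0.18944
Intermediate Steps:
h = -65536/12415 (h = -3*16⁴/37245 = -196608/37245 = -3*65536/37245 = -65536/12415 ≈ -5.2788)
1/h = 1/(-65536/12415) = -12415/65536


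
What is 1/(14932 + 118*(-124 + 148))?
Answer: 1/17764 ≈ 5.6294e-5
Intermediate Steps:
1/(14932 + 118*(-124 + 148)) = 1/(14932 + 118*24) = 1/(14932 + 2832) = 1/17764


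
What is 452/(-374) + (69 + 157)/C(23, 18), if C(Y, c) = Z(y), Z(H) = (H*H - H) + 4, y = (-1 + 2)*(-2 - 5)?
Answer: 14351/5610 ≈ 2.5581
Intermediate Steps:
y = -7 (y = 1*(-7) = -7)
Z(H) = 4 + H² - H (Z(H) = (H² - H) + 4 = 4 + H² - H)
C(Y, c) = 60 (C(Y, c) = 4 + (-7)² - 1*(-7) = 4 + 49 + 7 = 60)
452/(-374) + (69 + 157)/C(23, 18) = 452/(-374) + (69 + 157)/60 = 452*(-1/374) + 226*(1/60) = -226/187 + 113/30 = 14351/5610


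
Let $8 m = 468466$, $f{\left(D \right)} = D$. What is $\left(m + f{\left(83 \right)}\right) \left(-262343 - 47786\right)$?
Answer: $- \frac{72745408885}{4} \approx -1.8186 \cdot 10^{10}$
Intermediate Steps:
$m = \frac{234233}{4}$ ($m = \frac{1}{8} \cdot 468466 = \frac{234233}{4} \approx 58558.0$)
$\left(m + f{\left(83 \right)}\right) \left(-262343 - 47786\right) = \left(\frac{234233}{4} + 83\right) \left(-262343 - 47786\right) = \frac{234565}{4} \left(-310129\right) = - \frac{72745408885}{4}$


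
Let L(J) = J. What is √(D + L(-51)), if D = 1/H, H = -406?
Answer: I*√8407042/406 ≈ 7.1416*I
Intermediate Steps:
D = -1/406 (D = 1/(-406) = -1/406 ≈ -0.0024631)
√(D + L(-51)) = √(-1/406 - 51) = √(-20707/406) = I*√8407042/406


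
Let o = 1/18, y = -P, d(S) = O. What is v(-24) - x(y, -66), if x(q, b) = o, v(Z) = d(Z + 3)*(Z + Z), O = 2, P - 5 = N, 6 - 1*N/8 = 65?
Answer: -1729/18 ≈ -96.056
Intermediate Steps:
N = -472 (N = 48 - 8*65 = 48 - 520 = -472)
P = -467 (P = 5 - 472 = -467)
d(S) = 2
v(Z) = 4*Z (v(Z) = 2*(Z + Z) = 2*(2*Z) = 4*Z)
y = 467 (y = -1*(-467) = 467)
o = 1/18 ≈ 0.055556
x(q, b) = 1/18
v(-24) - x(y, -66) = 4*(-24) - 1*1/18 = -96 - 1/18 = -1729/18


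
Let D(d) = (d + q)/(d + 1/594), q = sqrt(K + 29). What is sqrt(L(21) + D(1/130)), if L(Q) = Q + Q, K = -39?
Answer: sqrt(5611362 + 13976820*I*sqrt(10))/362 ≈ 13.835 + 12.189*I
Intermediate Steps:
q = I*sqrt(10) (q = sqrt(-39 + 29) = sqrt(-10) = I*sqrt(10) ≈ 3.1623*I)
D(d) = (d + I*sqrt(10))/(1/594 + d) (D(d) = (d + I*sqrt(10))/(d + 1/594) = (d + I*sqrt(10))/(1/594 + d))
L(Q) = 2*Q
sqrt(L(21) + D(1/130)) = sqrt(2*21 + 594*(1/130 + I*sqrt(10))/(1 + 594/130)) = sqrt(42 + 594*(1/130 + I*sqrt(10))/(1 + 594*(1/130))) = sqrt(42 + 594*(1/130 + I*sqrt(10))/(1 + 297/65)) = sqrt(42 + 594*(1/130 + I*sqrt(10))/(362/65)) = sqrt(42 + 594*(65/362)*(1/130 + I*sqrt(10))) = sqrt(42 + (297/362 + 19305*I*sqrt(10)/181)) = sqrt(15501/362 + 19305*I*sqrt(10)/181)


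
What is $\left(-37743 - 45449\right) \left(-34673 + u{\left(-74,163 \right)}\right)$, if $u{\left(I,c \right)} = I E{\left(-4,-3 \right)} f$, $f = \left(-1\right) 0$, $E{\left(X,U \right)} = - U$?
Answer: $2884516216$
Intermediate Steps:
$f = 0$
$u{\left(I,c \right)} = 0$ ($u{\left(I,c \right)} = I \left(\left(-1\right) \left(-3\right)\right) 0 = I 3 \cdot 0 = 3 I 0 = 0$)
$\left(-37743 - 45449\right) \left(-34673 + u{\left(-74,163 \right)}\right) = \left(-37743 - 45449\right) \left(-34673 + 0\right) = \left(-83192\right) \left(-34673\right) = 2884516216$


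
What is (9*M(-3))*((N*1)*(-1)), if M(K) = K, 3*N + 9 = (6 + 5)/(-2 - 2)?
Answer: -423/4 ≈ -105.75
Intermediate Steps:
N = -47/12 (N = -3 + ((6 + 5)/(-2 - 2))/3 = -3 + (11/(-4))/3 = -3 + (11*(-¼))/3 = -3 + (⅓)*(-11/4) = -3 - 11/12 = -47/12 ≈ -3.9167)
(9*M(-3))*((N*1)*(-1)) = (9*(-3))*(-47/12*1*(-1)) = -(-423)*(-1)/4 = -27*47/12 = -423/4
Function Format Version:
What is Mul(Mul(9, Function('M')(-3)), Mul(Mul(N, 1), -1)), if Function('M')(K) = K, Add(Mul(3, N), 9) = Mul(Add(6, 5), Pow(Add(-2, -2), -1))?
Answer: Rational(-423, 4) ≈ -105.75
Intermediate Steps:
N = Rational(-47, 12) (N = Add(-3, Mul(Rational(1, 3), Mul(Add(6, 5), Pow(Add(-2, -2), -1)))) = Add(-3, Mul(Rational(1, 3), Mul(11, Pow(-4, -1)))) = Add(-3, Mul(Rational(1, 3), Mul(11, Rational(-1, 4)))) = Add(-3, Mul(Rational(1, 3), Rational(-11, 4))) = Add(-3, Rational(-11, 12)) = Rational(-47, 12) ≈ -3.9167)
Mul(Mul(9, Function('M')(-3)), Mul(Mul(N, 1), -1)) = Mul(Mul(9, -3), Mul(Mul(Rational(-47, 12), 1), -1)) = Mul(-27, Mul(Rational(-47, 12), -1)) = Mul(-27, Rational(47, 12)) = Rational(-423, 4)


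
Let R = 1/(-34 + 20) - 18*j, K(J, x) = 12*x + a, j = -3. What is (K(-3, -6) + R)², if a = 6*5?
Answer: 27889/196 ≈ 142.29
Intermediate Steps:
a = 30
K(J, x) = 30 + 12*x (K(J, x) = 12*x + 30 = 30 + 12*x)
R = 755/14 (R = 1/(-34 + 20) - 18*(-3) = 1/(-14) + 54 = -1/14 + 54 = 755/14 ≈ 53.929)
(K(-3, -6) + R)² = ((30 + 12*(-6)) + 755/14)² = ((30 - 72) + 755/14)² = (-42 + 755/14)² = (167/14)² = 27889/196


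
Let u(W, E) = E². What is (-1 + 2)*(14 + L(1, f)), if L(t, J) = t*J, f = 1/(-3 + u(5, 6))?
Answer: 463/33 ≈ 14.030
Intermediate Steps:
f = 1/33 (f = 1/(-3 + 6²) = 1/(-3 + 36) = 1/33 ≈ 0.030303)
L(t, J) = J*t
(-1 + 2)*(14 + L(1, f)) = (-1 + 2)*(14 + (1/33)*1) = 1*(14 + 1/33) = 1*(463/33) = 463/33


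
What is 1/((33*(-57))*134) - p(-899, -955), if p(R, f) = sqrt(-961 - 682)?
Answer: -1/252054 - I*sqrt(1643) ≈ -3.9674e-6 - 40.534*I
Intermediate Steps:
p(R, f) = I*sqrt(1643) (p(R, f) = sqrt(-1643) = I*sqrt(1643))
1/((33*(-57))*134) - p(-899, -955) = 1/((33*(-57))*134) - I*sqrt(1643) = 1/(-1881*134) - I*sqrt(1643) = 1/(-252054) - I*sqrt(1643) = -1/252054 - I*sqrt(1643)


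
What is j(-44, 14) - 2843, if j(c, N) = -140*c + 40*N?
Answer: 3877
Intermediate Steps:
j(-44, 14) - 2843 = (-140*(-44) + 40*14) - 2843 = (6160 + 560) - 2843 = 6720 - 2843 = 3877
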